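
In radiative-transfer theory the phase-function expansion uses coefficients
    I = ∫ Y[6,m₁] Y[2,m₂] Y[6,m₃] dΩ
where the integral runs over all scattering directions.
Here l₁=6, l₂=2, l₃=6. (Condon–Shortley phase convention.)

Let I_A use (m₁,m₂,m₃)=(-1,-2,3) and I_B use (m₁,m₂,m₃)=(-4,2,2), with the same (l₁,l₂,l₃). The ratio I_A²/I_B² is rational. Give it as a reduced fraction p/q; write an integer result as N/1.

4/3

Shared (l₁,l₂,l₃)=(6,2,6): N and (l;000)² cancel in I_A²/I_B².
A: Δ = 2!·10!·2!/15! = 1/90090; Racah Σ t=0..0: t=0:+1/120960 = 1/120960; ⇒ 3j(6 2 6; -1 -2 3)² = 24/1001, sgn -1
B: Δ = 2!·10!·2!/15! = 1/90090; Racah Σ t=2..2: t=2:+1/322560 = 1/322560; ⇒ 3j(6 2 6; -4 2 2)² = 18/1001, sgn +1
I_A²/I_B² = (24/1001)/(18/1001) = 4/3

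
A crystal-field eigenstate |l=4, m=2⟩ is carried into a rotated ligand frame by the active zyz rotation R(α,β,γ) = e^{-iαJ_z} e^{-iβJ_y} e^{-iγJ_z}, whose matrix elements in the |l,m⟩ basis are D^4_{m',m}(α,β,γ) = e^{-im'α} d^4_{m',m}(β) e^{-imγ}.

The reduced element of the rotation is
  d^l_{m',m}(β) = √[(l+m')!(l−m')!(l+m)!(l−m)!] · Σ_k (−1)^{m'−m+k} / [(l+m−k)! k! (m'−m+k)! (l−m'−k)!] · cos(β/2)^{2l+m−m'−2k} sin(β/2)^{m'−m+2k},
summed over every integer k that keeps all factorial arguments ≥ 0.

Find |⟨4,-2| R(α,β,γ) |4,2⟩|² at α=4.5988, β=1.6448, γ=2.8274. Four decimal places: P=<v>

Split into d^4_{-2,2}(β=1.6448) × two z-phases.
Half-angle: c=0.680464, s=0.732781. N=√(2·720·720·2)=1440.000000
Admissible k: 4..6 (factorial args all ≥0)
  k=4: (−1)^0·1440.0000/(96)·0.6805^4·0.7328^4 = +0.927278
  k=5: (−1)^1·1440.0000/(120)·0.6805^2·0.7328^6 = -0.860276
  k=6: (−1)^2·1440.0000/(1440)·0.6805^0·0.7328^8 = +0.083137
d^4_{-2,2}(1.6448) = +0.927278 -0.860276 +0.083137 = +0.150140
|D^4_{-2,2}|² = |d^4_{-2,2}(β)|² = (+0.150140)² = 0.022542 (the z-rotation phases have unit modulus)

P=0.0225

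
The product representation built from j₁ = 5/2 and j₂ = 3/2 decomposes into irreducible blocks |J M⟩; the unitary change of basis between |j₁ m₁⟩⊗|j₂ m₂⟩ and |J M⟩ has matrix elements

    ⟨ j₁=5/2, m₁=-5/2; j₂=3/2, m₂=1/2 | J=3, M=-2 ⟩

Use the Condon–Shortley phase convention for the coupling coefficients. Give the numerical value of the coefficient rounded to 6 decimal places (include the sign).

-0.645497  (= −√(5/12))

√[7·1!4!2!/8! · 0!5!2!1!1!5!] = √(240)
  +(−1)^1/∏(1,0,4,1,0,1)! = -1/24  (running -1/24)
⟨..|..⟩ = √(240)·(-1/24) = -0.645497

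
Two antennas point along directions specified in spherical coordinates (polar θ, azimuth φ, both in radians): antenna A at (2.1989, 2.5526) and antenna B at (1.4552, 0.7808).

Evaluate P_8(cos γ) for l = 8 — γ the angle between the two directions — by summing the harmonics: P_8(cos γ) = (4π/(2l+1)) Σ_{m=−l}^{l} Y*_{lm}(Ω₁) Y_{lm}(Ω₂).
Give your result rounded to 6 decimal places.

-0.105340

Addition theorem: P_8(cos γ) = (4π/17) Σ_m Y*_{lm}(Ω₁) Y_{lm}(Ω₂), m = −8…8:
  m=-8: (-0.000042, 0.094705) × (0.488214, 0.017967) = (-0.001722, 0.046235)  (running Σ = (-0.001722, 0.046235))
  m=-7: (-0.152929, 0.228681) × (0.155201, 0.165528) = (-0.061588, 0.010177)  (running Σ = (-0.063310, 0.056413))
  m=-6: (-0.407944, 0.168816) × (0.007984, -0.289328) = (0.045586, 0.119378)  (running Σ = (-0.017724, 0.175790))
  m=-5: (-0.354207, -0.070559) × (0.183687, -0.175430) = (-0.077442, 0.049178)  (running Σ = (-0.095166, 0.224968))
  m=-4: (0.023369, 0.023379) × (-0.219186, -0.004032) = (-0.005028, -0.005219)  (running Σ = (-0.100194, 0.219749))
  m=-3: (0.070372, 0.354095) × (-0.183213, -0.188339) = (0.053797, -0.078129)  (running Σ = (-0.046397, 0.141621))
  m=-2: (-0.062055, 0.149767) × (-0.001715, 0.186481) = (-0.027822, -0.011829)  (running Σ = (-0.074219, 0.129792))
  m=-1: (0.244684, -0.163473) × (-0.188589, 0.186862) = (-0.015598, 0.076551)  (running Σ = (-0.089817, 0.206343))
  m=0: (0.210217, -0.000000) × (0.176614, 0.000000) = (0.037127, 0.000000)  (running Σ = (-0.052690, 0.206343))
  m=1: (-0.244684, -0.163473) × (0.188589, 0.186862) = (-0.015598, -0.076551)  (running Σ = (-0.068287, 0.129792))
  m=2: (-0.062055, -0.149767) × (-0.001715, -0.186481) = (-0.027822, 0.011829)  (running Σ = (-0.096110, 0.141621))
  m=3: (-0.070372, 0.354095) × (0.183213, -0.188339) = (0.053797, 0.078129)  (running Σ = (-0.042313, 0.219749))
  m=4: (0.023369, -0.023379) × (-0.219186, 0.004032) = (-0.005028, 0.005219)  (running Σ = (-0.047341, 0.224968))
  m=5: (0.354207, -0.070559) × (-0.183687, -0.175430) = (-0.077442, -0.049178)  (running Σ = (-0.124782, 0.175790))
  m=6: (-0.407944, -0.168816) × (0.007984, 0.289328) = (0.045586, -0.119378)  (running Σ = (-0.079196, 0.056413))
  m=7: (0.152929, 0.228681) × (-0.155201, 0.165528) = (-0.061588, -0.010177)  (running Σ = (-0.140784, 0.046235))
  m=8: (-0.000042, -0.094705) × (0.488214, -0.017967) = (-0.001722, -0.046235)  (running Σ = (-0.142506, 0.000000))
Σ over m = (-0.142506, 0.000000); ×(4π/17) → (-0.105340, 0.000000). Real part: -0.105340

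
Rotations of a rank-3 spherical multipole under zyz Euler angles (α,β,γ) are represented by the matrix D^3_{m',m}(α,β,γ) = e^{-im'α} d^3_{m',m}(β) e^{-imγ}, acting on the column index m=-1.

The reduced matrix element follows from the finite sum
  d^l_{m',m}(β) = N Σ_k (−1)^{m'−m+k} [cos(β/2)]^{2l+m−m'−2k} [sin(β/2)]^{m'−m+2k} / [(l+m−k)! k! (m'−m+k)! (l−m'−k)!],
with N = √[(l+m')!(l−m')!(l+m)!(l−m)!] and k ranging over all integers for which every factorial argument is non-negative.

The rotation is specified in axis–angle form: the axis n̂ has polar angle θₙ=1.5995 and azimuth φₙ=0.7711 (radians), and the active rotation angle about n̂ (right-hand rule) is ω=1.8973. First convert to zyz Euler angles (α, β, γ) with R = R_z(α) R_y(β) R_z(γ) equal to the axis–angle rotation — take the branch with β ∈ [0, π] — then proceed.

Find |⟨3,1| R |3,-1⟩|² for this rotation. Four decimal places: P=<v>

P=0.1931

Axis–angle → zyz. n̂ = (sinθₙcosφₙ, sinθₙsinφₙ, cosθₙ) = (+0.716849, +0.696637, -0.028700), ω = 1.8973.
R = I cosω + sinω [n̂]ₓ + (1−cosω) n̂n̂ᵀ gives
  R = [+0.357955, +0.686737, +0.632662; +0.632369, +0.320223, -0.705383; -0.687006, +0.652572, -0.319646]
β = atan2(√(R₁₃²+R₂₃²), R₃₃) = 1.896152; α = atan2(R₂₃, R₁₃) mod 2π = 5.443491; γ = atan2(R₃₂, −R₃₁) mod 2π = 0.759699
Split into d^3_{1,-1}(β=1.8962) × two z-phases.
With c≡cos(β/2)=0.583247 and s≡sin(β/2)=0.812295, N=[24·2·2·24]^{1/2}=48.000000
k∈{0,1,2} keeps every argument non-negative
  k=0: (−1)^2·48.0000/(8)·0.5832^4·0.8123^2 = +0.458130
  k=1: (−1)^3·48.0000/(6)·0.5832^2·0.8123^4 = -1.184813
  k=2: (−1)^4·48.0000/(48)·0.5832^0·0.8123^6 = +0.287264
d^3_{1,-1}(1.8962) = +0.458130 -1.184813 +0.287264 = -0.439418
|D^3_{1,-1}|² = |d^3_{1,-1}(β)|² = (-0.439418)² = 0.193088 (the z-rotation phases have unit modulus)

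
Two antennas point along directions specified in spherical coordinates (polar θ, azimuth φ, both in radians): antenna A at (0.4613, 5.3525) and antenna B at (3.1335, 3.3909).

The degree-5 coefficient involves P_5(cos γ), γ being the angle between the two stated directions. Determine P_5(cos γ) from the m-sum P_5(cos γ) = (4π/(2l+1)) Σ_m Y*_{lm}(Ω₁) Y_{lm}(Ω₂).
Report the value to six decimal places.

0.061317

Term-by-term m-sum for l=5 (normalisation 4π/11 = 1.142397):
  [-5]  conj(Y_{5,-5})(Ω₁) = -0.00048 + 0.00810j ; Y_{5,-5}(Ω₂) = -0.00000 + 0.00000j ; Δ = -0.00000 - 0.00000j
  [-4]  conj(Y_{5,-4})(Ω₁) = -0.04312 + 0.02832j ; Y_{5,-4}(Ω₂) = -0.00000 + 0.00000j ; Δ = -0.00000 - 0.00000j
  [-3]  conj(Y_{5,-3})(Ω₁) = -0.17820 - 0.06495j ; Y_{5,-3}(Ω₂) = -0.00000 + 0.00000j ; Δ = 0.00000 - 0.00000j
  [-2]  conj(Y_{5,-2})(Ω₁) = -0.12109 - 0.40493j ; Y_{5,-2}(Ω₂) = -0.00019 + 0.00011j ; Δ = 0.00007 + 0.00007j
  [-1]  conj(Y_{5,-1})(Ω₁) = 0.27902 - 0.37467j ; Y_{5,-1}(Ω₂) = -0.02009 + 0.00511j ; Δ = -0.00369 + 0.00895j
  [+0]  conj(Y_{5,0})(Ω₁) = -0.06514 + 0.00000j ; Y_{5,0}(Ω₂) = -0.93514 + 0.00000j ; Δ = 0.06092 + 0.00000j
  [+1]  conj(Y_{5,1})(Ω₁) = -0.27902 - 0.37467j ; Y_{5,1}(Ω₂) = 0.02009 + 0.00511j ; Δ = -0.00369 - 0.00895j
  [+2]  conj(Y_{5,2})(Ω₁) = -0.12109 + 0.40493j ; Y_{5,2}(Ω₂) = -0.00019 - 0.00011j ; Δ = 0.00007 - 0.00007j
  [+3]  conj(Y_{5,3})(Ω₁) = 0.17820 - 0.06495j ; Y_{5,3}(Ω₂) = 0.00000 + 0.00000j ; Δ = 0.00000 + 0.00000j
  [+4]  conj(Y_{5,4})(Ω₁) = -0.04312 - 0.02832j ; Y_{5,4}(Ω₂) = -0.00000 - 0.00000j ; Δ = -0.00000 + 0.00000j
  [+5]  conj(Y_{5,5})(Ω₁) = 0.00048 + 0.00810j ; Y_{5,5}(Ω₂) = 0.00000 + 0.00000j ; Δ = -0.00000 + 0.00000j
Σ over m = 0.05367 + 0.00000j; ×(4π/11) → 0.06132 + 0.00000j. Real part: 0.061317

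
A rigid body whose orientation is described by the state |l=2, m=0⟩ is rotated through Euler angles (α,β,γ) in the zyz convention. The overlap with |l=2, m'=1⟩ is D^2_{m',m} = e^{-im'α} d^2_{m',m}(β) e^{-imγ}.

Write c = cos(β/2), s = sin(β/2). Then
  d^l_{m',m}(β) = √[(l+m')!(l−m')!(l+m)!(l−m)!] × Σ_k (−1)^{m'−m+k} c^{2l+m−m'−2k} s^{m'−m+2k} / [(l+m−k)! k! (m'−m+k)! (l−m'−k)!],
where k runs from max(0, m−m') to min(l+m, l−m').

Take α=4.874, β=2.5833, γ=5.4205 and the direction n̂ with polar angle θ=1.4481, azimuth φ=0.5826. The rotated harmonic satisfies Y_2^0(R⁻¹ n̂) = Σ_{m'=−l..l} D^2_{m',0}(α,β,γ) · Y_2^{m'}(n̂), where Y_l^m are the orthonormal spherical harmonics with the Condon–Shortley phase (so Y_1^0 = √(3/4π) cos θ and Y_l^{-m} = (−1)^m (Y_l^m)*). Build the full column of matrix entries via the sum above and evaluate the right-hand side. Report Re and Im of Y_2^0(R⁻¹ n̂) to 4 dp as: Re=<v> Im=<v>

Need the full column D^2_{m',0} for m'=−2..2 at α=4.8740, β=2.5833, γ=5.4205.
cos(β/2)=0.275535, sin(β/2)=0.961291
d^2_{-2,0}: single k=2 term ⇒ +0.171846;  D = -0.162947-0.054582i
d^2_{-1,0}: k∈[1..2] ⇒ +0.049256 -0.599539 = -0.550282;  D = -0.088545+0.543112i
d^2_{0,0}: k∈[0..2] ⇒ +0.005764 -0.280623 +0.853925 = +0.579065;  D = +0.579065+0.000000i
d^2_{1,0}: k∈[0..1] ⇒ -0.049256 +0.599539 = +0.550282;  D = +0.088545+0.543112i
d^2_{2,0}: single k=0 term ⇒ +0.171846;  D = -0.162947+0.054582i
Y_2^{m'}(θ=1.4481,φ=0.5826) and Σ D·Y over m':
  (-0.1629-0.0546i)·(+0.1501-0.3496i)  (-0.0885+0.5431i)·(+0.0784-0.0516i)  (+0.5791+0.0000i)·(-0.3012+0.0000i)  (+0.0885+0.5431i)·(-0.0784-0.0516i)  (-0.1629+0.0546i)·(+0.1501+0.3496i)
Y_2^0(R⁻¹ n̂) = -0.219311+0.000000i

Re=-0.2193 Im=0.0000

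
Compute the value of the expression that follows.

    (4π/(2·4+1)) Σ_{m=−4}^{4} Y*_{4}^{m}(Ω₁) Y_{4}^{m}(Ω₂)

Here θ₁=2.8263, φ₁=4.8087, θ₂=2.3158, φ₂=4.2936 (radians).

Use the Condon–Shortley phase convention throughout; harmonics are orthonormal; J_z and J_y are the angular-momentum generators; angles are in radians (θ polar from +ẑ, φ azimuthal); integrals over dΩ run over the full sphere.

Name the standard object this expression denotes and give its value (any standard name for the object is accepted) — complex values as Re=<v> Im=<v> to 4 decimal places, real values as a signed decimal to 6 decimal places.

This sum is the spherical-harmonic addition theorem: it equals the Legendre polynomial P_l(cos γ) of the angle γ between the two directions.
Term-by-term m-sum for l=4 (normalisation 4π/9 = 1.396263):
  m=-4: (0.003792, 0.001538) × (-0.013460, 0.128507) = (-0.000249, 0.000467)  (running Σ = (-0.000249, 0.000467))
  m=-3: (0.010110, -0.034012) × (-0.320542, 0.104246) = (0.000305, 0.011956)  (running Σ = (0.000056, 0.012423))
  m=-2: (-0.168183, -0.032802) × (-0.268270, -0.297836) = (0.035349, 0.058891)  (running Σ = (0.035405, 0.071314))
  m=-1: (-0.044619, 0.461852) × (0.020858, -0.046859) = (0.020711, 0.011724)  (running Σ = (0.056116, 0.083038))
  m=0: (0.473631, -0.000000) × (-0.359117, 0.000000) = (-0.170089, 0.000000)  (running Σ = (-0.113973, 0.083038))
  m=1: (0.044619, 0.461852) × (-0.020858, -0.046859) = (0.020711, -0.011724)  (running Σ = (-0.093262, 0.071314))
  m=2: (-0.168183, 0.032802) × (-0.268270, 0.297836) = (0.035349, -0.058891)  (running Σ = (-0.057913, 0.012423))
  m=3: (-0.010110, -0.034012) × (0.320542, 0.104246) = (0.000305, -0.011956)  (running Σ = (-0.057608, 0.000467))
  m=4: (0.003792, -0.001538) × (-0.013460, -0.128507) = (-0.000249, -0.000467)  (running Σ = (-0.057857, -0.000000))
Total Σ_m = (-0.057857, -0.000000). Multiply by 1.396263: (-0.080784, -0.000000). P_4(cos γ) = -0.080784

Legendre polynomial (addition theorem), -0.080784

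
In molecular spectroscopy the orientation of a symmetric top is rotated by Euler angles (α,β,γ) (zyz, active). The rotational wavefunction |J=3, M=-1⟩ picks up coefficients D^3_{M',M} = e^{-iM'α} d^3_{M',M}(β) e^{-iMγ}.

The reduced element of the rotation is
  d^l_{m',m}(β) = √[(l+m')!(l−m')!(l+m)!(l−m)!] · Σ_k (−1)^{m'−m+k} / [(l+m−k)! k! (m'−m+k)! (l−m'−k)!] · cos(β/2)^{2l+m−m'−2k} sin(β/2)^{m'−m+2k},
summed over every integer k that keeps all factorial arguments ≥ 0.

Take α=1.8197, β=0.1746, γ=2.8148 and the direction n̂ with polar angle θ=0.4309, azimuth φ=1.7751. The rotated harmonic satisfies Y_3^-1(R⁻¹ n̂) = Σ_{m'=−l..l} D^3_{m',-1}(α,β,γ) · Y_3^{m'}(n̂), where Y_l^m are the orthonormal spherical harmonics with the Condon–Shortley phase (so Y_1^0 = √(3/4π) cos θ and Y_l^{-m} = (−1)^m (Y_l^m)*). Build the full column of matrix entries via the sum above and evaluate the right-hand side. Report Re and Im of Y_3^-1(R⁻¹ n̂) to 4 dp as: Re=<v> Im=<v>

Re=-0.2920 Im=0.0756

Need the full column D^3_{m',-1} for m'=−3..3 at α=1.8197, β=0.1746, γ=2.8148.
cos(β/2)=0.996192, sin(β/2)=0.087189
d^3_{-3,-1}: single k=2 term ⇒ +0.028996;  D = -0.011821+0.026477i
d^3_{-2,-1}: k∈[1..2] ⇒ +0.270506 -0.004144 = +0.266362;  D = +0.262476+0.045330i
d^3_{-1,-1}: k∈[0..2] ⇒ +0.977367 -0.059894 +0.000344 = +0.917817;  D = -0.071416-0.915034i
d^3_{0,-1}: k∈[0..2] ⇒ -0.296325 +0.006810 -0.000017 = -0.289532;  D = +0.274209-0.092942i
d^3_{1,-1}: k∈[0..2] ⇒ +0.044921 -0.000459 +0.000000 = +0.044462;  D = +0.024206+0.037296i
d^3_{2,-1}: k∈[0..1] ⇒ -0.004144 +0.000016 = -0.004128;  D = -0.002803+0.003031i
d^3_{3,-1}: single k=0 term ⇒ +0.000222;  D = -0.000195-0.000106i
Y_3^{m'}(θ=0.4309,φ=1.7751) and Σ D·Y over m':
  (-0.0118+0.0265i)·(+0.0175+0.0249i)  (+0.2625+0.0453i)·(-0.1487+0.0644i)  (-0.0714-0.9150i)·(-0.0857-0.4134i)  (+0.2742-0.0929i)·(+0.3824+0.0000i)  (+0.0242+0.0373i)·(+0.0857-0.4134i)  (-0.0028+0.0030i)·(-0.1487-0.0644i)  (-0.0002-0.0001i)·(-0.0175+0.0249i)
Y_3^-1(R⁻¹ n̂) = -0.292025+0.075608i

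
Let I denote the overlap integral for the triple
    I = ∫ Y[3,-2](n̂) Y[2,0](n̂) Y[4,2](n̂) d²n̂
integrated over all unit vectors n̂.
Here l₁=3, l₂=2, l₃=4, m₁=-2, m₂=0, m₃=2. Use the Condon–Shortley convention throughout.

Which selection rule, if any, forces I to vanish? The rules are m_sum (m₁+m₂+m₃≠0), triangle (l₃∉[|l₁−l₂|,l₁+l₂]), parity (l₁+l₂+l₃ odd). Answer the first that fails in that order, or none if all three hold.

parity

Σmᵢ = 0  ✓
l₃∈[|l₁−l₂|,l₁+l₂]=[1,5], have l₃=4  ✓
Σlᵢ = 9 ⇒ odd  ✗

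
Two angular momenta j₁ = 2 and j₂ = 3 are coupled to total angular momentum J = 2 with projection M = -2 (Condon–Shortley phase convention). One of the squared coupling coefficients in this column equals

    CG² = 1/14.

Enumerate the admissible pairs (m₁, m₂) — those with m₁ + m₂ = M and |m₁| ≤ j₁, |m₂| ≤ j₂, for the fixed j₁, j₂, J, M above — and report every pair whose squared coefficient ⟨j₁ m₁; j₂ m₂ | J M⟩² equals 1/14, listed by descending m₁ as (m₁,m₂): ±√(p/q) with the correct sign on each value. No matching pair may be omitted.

(-2,0): −√(1/14)

Admissible pairs with m₁+m₂ = M = -2: (-2,0), (-1,-1), (0,-2), (1,-3)
  (m₁,m₂)=(1,-3): CG² = 5/14, CG = +√(5/14)
  (m₁,m₂)=(0,-2): CG² = 5/14, CG = −√(5/14)
  (m₁,m₂)=(-1,-1): CG² = 3/14, CG = +√(3/14)
  (m₁,m₂)=(-2,0): CG² = 1/14, CG = −√(1/14)   ← matches the target
Pairs with CG² = 1/14: (-2,0): −√(1/14)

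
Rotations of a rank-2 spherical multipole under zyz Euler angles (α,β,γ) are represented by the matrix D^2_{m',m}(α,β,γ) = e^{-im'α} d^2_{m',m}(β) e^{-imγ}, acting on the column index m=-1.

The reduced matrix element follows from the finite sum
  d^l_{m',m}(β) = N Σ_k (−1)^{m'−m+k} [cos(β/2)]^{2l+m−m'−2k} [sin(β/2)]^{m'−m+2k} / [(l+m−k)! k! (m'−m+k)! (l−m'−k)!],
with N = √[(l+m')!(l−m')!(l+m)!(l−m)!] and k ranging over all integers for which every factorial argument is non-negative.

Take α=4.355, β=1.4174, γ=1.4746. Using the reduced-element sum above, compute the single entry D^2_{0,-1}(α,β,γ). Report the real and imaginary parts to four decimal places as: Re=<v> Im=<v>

D^2_{0,-1}(4.3550,1.4174,1.4746) = e^{-i·0·4.3550}·d^2_{0,-1}(1.4174)·e^{-i·-1·1.4746}. Compute d first:
Half-angle: c=0.759209, s=0.650847. N=√(2·2·1·6)=4.898979
k∈{0,1} keeps every argument non-negative
  k=0: (−1)^1·4.8990/(2)·0.7592^3·0.6508^1 = -0.697651
  k=1: (−1)^2·4.8990/(2)·0.7592^1·0.6508^3 = +0.512713
d^2_{0,-1}(1.4174) = -0.697651 +0.512713 = -0.184938
D = (+1.000000+0.000000i)·(-0.184938)·(+0.096048+0.995377i) = -0.017763-0.184083i

Re=-0.0178 Im=-0.1841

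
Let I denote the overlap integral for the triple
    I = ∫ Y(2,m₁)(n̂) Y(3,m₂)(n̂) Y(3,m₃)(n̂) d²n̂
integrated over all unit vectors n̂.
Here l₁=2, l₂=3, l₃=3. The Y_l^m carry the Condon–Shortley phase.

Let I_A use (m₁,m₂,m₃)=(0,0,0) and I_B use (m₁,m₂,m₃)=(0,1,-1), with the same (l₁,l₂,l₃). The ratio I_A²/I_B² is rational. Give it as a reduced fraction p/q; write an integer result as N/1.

16/9

l's match ⇒ only the (l;m) 3-j factors differ between A and B.
A: triangle coeff Δ(2,3,3) = 1/3780; Σ_t [0,2]: t=0:+1/24 t=1:−1/4 t=2:+1/24 = -1/6; (3j)²=4/105 [(2 3 3; 0 0 0)], sign=+1
B: triangle coeff Δ(2,3,3) = 1/3780; Σ_t [0,2]: t=0:+1/96 t=1:−1/6 t=2:+1/16 = -3/32; (3j)²=3/140 [(2 3 3; 0 1 -1)], sign=-1
I_A²/I_B² = (4/105)/(3/140) = 16/9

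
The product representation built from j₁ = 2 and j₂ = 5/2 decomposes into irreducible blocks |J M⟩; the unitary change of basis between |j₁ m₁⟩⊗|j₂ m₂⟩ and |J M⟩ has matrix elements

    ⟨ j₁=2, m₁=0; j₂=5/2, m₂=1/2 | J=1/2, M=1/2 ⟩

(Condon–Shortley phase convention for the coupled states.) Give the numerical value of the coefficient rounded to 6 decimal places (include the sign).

triangle: 4!×0!×1!/6! = 24/720
(j±m)!: 2!×2!×3!×2!×1!×0! = 48
prefactor² = (2J+1)×Δ×N² = 16/5
  k=2: +1/(2!×2!×0!×1!×0!×0!) = 1/4
Σ = 1/4  ⇒  CG² = 16/5×(1/4)² = 1/5
CG = +√(1/5) = +0.447214

+√(1/5) ≈ +0.447214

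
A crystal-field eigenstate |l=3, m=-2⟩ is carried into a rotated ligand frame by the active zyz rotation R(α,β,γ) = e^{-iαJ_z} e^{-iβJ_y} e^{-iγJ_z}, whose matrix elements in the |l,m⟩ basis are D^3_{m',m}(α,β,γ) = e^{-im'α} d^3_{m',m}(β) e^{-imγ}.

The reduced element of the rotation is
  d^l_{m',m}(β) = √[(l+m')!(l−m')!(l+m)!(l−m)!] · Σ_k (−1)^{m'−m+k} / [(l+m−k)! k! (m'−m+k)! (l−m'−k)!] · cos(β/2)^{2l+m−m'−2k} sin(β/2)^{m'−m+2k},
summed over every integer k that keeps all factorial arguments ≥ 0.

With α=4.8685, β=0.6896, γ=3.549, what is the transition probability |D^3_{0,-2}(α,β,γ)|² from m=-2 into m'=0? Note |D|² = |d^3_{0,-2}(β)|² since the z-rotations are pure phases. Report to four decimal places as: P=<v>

D^3_{0,-2}(4.8685,0.6896,3.5490) = e^{-i·0·4.8685}·d^3_{0,-2}(0.6896)·e^{-i·-2·3.5490}. Compute d first:
c=cos(0.689600/2)=0.941143, s=sin(0.689600/2)=0.338008; N=√[6·6·1·120]=65.726707
The bounds max(0,m−m')=0 and min(l+m,l−m')=1 give 2 terms
  k=0: (−1)^2·65.7267/(12)·0.9411^4·0.3380^2 = +0.490951
  k=1: (−1)^3·65.7267/(12)·0.9411^2·0.3380^4 = -0.063326
d^3_{0,-2}(0.6896) = +0.490951 -0.063326 = +0.427625
|D^3_{0,-2}|² = |d^3_{0,-2}(β)|² = (+0.427625)² = 0.182863 (the z-rotation phases have unit modulus)

P=0.1829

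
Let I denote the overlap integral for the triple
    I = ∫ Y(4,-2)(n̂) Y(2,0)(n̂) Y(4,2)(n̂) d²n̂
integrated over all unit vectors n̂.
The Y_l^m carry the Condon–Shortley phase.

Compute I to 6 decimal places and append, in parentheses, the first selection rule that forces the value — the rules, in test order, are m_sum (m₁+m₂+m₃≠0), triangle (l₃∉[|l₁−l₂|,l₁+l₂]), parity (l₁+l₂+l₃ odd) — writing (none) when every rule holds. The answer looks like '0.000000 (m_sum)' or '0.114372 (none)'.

Checks pass: Σm=0; 10 even; l₃=4∈[2,6].
(2·4+1)(2·2+1)(2·4+1) = 405
Δ: 2! 6! 2! / 11! → 1/13860
sum: t=0:+1/192 t=1:−1/36 t=2:+1/192 = -5/288
3j²(4 2 4; 0 0 0) = Δ·Π!·Σ² = 20/693  (sign -1)
sum: t=0:+1/2880 t=1:−1/120 t=2:+1/192 = -1/360
3j²(4 2 4; -2 0 2) = Δ·Π!·Σ² = 16/3465  (sign -1)
combine: 4πI² = 405·20/693·16/3465 = 320/5929
take √, sign +1: I = 0.06553591
No selection rule forces the value: the integral is nonzero (none).

0.065536 (none)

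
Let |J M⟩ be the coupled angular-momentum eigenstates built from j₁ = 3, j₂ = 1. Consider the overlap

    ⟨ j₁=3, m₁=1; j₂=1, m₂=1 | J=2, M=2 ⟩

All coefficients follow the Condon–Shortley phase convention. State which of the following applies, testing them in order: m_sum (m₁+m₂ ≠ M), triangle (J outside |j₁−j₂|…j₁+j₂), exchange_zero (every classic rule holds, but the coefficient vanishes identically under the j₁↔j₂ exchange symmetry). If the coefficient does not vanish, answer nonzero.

nonzero

m-sum: m₁+m₂ = 1+1 = 2, M = 2  ✓
triangle: |j₁−j₂| = 2 ≤ J = 2 ≤ j₁+j₂ = 4  ✓
exchange: j₁≠j₂ or m₁≠m₂ — the exchange symmetry imposes no constraint here
value check: CG = +√(1/21) = +0.218218 ≠ 0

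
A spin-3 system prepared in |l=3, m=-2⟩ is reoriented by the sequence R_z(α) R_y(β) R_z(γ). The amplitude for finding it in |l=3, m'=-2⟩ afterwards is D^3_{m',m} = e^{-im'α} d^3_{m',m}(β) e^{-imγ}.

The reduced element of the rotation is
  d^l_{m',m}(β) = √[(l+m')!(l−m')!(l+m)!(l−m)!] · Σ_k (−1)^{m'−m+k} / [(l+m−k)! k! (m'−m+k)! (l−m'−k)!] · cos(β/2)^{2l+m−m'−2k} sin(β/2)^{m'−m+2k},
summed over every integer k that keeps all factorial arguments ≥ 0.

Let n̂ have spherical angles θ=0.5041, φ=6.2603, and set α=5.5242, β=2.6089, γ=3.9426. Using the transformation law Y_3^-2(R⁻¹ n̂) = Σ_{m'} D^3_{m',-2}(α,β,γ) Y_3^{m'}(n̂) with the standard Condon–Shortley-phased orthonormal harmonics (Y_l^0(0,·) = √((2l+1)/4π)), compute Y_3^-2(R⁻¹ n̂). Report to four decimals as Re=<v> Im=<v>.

Need the full column D^3_{m',-2} for m'=−3..3 at α=5.5242, β=2.6089, γ=3.9426.
cos(β/2)=0.263208, sin(β/2)=0.964739
d^3_{-3,-2}: single k=1 term ⇒ +0.002985;  D = +0.002331-0.001865i
d^3_{-2,-2}: k∈[0..1] ⇒ +0.000333 -0.022335 = -0.022003;  D = -0.021925-0.001847i
d^3_{-1,-2}: k∈[0..1] ⇒ -0.003854 +0.103552 = +0.099698;  D = +0.066320+0.074441i
d^3_{0,-2}: k∈[0..1] ⇒ +0.024467 -0.328700 = -0.304233;  D = +0.009496-0.304085i
d^3_{1,-2}: k∈[0..1] ⇒ -0.103552 +0.695583 = +0.592031;  D = -0.420636+0.416612i
d^3_{2,-2}: k∈[0..1] ⇒ +0.300060 -0.806230 = -0.506170;  D = +0.506052-0.010936i
d^3_{3,-2}: single k=0 term ⇒ -0.538796;  D = +0.398835+0.362259i
Y_3^{m'}(θ=0.5041,φ=6.2603) and Σ D·Y over m':
  (+0.0023-0.0019i)·(+0.0469+0.0032i)  (-0.0219-0.0018i)·(+0.2086+0.0096i)  (+0.0663+0.0744i)·(+0.4422+0.0101i)  (+0.0095-0.3041i)·(+0.2723+0.0000i)  (-0.4206+0.4166i)·(-0.4422+0.0101i)  (+0.5061-0.0109i)·(+0.2086-0.0096i)  (+0.3988+0.3623i)·(-0.0469+0.0032i)
Y_3^-2(R⁻¹ n̂) = +0.294066-0.261202i

Re=0.2941 Im=-0.2612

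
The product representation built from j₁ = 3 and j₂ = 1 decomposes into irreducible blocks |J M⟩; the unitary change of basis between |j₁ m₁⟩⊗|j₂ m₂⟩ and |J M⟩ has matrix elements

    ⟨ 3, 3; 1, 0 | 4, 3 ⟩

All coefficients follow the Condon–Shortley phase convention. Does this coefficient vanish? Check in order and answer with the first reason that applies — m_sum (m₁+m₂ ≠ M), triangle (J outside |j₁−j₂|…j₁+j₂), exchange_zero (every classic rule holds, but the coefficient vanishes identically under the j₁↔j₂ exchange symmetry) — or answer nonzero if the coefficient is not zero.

m-sum: m₁+m₂ = 3+0 = 3, M = 3  ✓
triangle: |j₁−j₂| = 2 ≤ J = 4 ≤ j₁+j₂ = 4  ✓
exchange: j₁≠j₂ or m₁≠m₂ — the exchange symmetry imposes no constraint here
value check: CG = +√(1/4) = +0.500000 ≠ 0

nonzero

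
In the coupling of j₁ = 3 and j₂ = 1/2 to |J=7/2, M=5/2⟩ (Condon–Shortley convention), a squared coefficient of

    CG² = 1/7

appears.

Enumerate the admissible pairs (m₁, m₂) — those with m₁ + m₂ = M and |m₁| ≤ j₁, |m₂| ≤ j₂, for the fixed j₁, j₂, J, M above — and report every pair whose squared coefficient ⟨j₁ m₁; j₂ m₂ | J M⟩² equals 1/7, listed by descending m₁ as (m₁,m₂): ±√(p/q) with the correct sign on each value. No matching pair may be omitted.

Admissible pairs with m₁+m₂ = M = 5/2: (2,1/2), (3,-1/2)
  (m₁,m₂)=(3,-1/2): CG² = 1/7, CG = +√(1/7)   ← matches the target
  (m₁,m₂)=(2,1/2): CG² = 6/7, CG = +√(6/7)
Pairs with CG² = 1/7: (3,-1/2): +√(1/7)

(3,-1/2): +√(1/7)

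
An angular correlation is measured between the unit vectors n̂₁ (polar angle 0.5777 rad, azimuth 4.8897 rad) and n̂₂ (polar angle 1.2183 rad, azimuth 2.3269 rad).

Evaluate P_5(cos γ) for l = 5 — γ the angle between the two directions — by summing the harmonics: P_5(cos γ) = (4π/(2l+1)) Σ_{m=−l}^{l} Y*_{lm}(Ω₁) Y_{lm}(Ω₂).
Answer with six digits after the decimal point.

-0.238676

Term-by-term m-sum for l=5 (normalisation 4π/11 = 1.142397):
  term(m=-5) = (0.007386, 0.001867)   from Y*(Ω₁)=(0.017468, -0.014249), Y(Ω₂)=(0.201527, 0.271280)
  term(m=-4) = (-0.029125, -0.031619)   from Y*(Ω₁)=(0.082982, 0.071216), Y(Ω₂)=(-0.390426, -0.045960)
  term(m=-3) = (0.001027, 0.006144)   from Y*(Ω₁)=(-0.151908, 0.258121), Y(Ω₂)=(0.015940, -0.013359)
  term(m=-2) = (-0.062219, 0.141906)   from Y*(Ω₁)=(-0.438878, -0.162506), Y(Ω₂)=(0.019387, -0.330516)
  term(m=-1) = (0.024733, -0.016162)   from Y*(Ω₁)=(0.046813, -0.261244), Y(Ω₂)=(0.076377, 0.080988)
  term(m=+0) = (-0.092528, -0.000000)   from Y*(Ω₁)=(-0.303465, -0.000000), Y(Ω₂)=(0.304904, 0.000000)
  term(m=+1) = (0.024733, 0.016162)   from Y*(Ω₁)=(-0.046813, -0.261244), Y(Ω₂)=(-0.076377, 0.080988)
  term(m=+2) = (-0.062219, -0.141906)   from Y*(Ω₁)=(-0.438878, 0.162506), Y(Ω₂)=(0.019387, 0.330516)
  term(m=+3) = (0.001027, -0.006144)   from Y*(Ω₁)=(0.151908, 0.258121), Y(Ω₂)=(-0.015940, -0.013359)
  term(m=+4) = (-0.029125, 0.031619)   from Y*(Ω₁)=(0.082982, -0.071216), Y(Ω₂)=(-0.390426, 0.045960)
  term(m=+5) = (0.007386, -0.001867)   from Y*(Ω₁)=(-0.017468, -0.014249), Y(Ω₂)=(-0.201527, 0.271280)
Accumulated sum (-0.208926, 0.000000); after 4π/(2l+1) scaling, (-0.238676, 0.000000) ⇒ P_5 = -0.238676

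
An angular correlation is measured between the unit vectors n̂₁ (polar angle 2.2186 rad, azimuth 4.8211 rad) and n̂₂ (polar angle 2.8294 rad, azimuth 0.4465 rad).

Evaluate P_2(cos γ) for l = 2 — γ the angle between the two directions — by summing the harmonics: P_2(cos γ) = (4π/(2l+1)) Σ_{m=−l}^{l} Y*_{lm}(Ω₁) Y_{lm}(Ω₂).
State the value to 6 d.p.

-0.135278

Summing Y*_{l m}(θ₁,φ₁)·Y_{l m}(θ₂,φ₂) over m ∈ [−2, 2]; prefactor 4π/(2·2+1) = 2.513274:
  [-2]  conj(Y_{2,-2})(Ω₁) = (-0.239835, -0.052983) ; Y_{2,-2}(Ω₂) = (0.022851, -0.028386) ; Δ = (-0.006984, 0.005597)
  [-1]  conj(Y_{2,-1})(Ω₁) = (-0.040333, 0.369546) ; Y_{2,-1}(Ω₂) = (-0.203677, 0.097510) ; Δ = (-0.027819, -0.079201)
  [+0]  conj(Y_{2,0})(Ω₁) = (0.029144, -0.000000) ; Y_{2,0}(Ω₂) = (0.541522, 0.000000) ; Δ = (0.015782, 0.000000)
  [+1]  conj(Y_{2,1})(Ω₁) = (0.040333, 0.369546) ; Y_{2,1}(Ω₂) = (0.203677, 0.097510) ; Δ = (-0.027819, 0.079201)
  [+2]  conj(Y_{2,2})(Ω₁) = (-0.239835, 0.052983) ; Y_{2,2}(Ω₂) = (0.022851, 0.028386) ; Δ = (-0.006984, -0.005597)
Accumulated sum (-0.053825, 0.000000); after 4π/(2l+1) scaling, (-0.135278, 0.000000) ⇒ P_2 = -0.135278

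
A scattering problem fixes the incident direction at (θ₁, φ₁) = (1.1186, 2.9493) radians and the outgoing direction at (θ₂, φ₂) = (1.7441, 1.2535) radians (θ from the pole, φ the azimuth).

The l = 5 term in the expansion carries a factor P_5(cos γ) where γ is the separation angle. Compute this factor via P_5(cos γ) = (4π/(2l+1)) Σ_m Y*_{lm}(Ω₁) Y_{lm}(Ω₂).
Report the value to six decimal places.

-0.294008

Addition theorem: P_5(cos γ) = (4π/11) Σ_m Y*_{lm}(Ω₁) Y_{lm}(Ω₂), m = −5…5:
  term(m=-5) = (-0.068822, 0.095386)   from Y*(Ω₁)=(-0.156409, 0.224105), Y(Ω₂)=(0.430343, 0.006751)
  term(m=-4) = (-0.087779, -0.047955)   from Y*(Ω₁)=(0.301627, -0.291993), Y(Ω₂)=(-0.070778, -0.227506)
  term(m=-3) = (-0.016039, 0.040745)   from Y*(Ω₁)=(-0.151569, 0.098628), Y(Ω₂)=(0.197233, -0.140482)
  term(m=-2) = (0.064053, 0.016356)   from Y*(Ω₁)=(-0.237281, 0.096037), Y(Ω₂)=(-0.207979, -0.153108)
  term(m=-1) = (0.006193, -0.049284)   from Y*(Ω₁)=(0.256598, -0.049959), Y(Ω₂)=(0.059283, -0.180525)
  term(m=+0) = (-0.052573, 0.000000)   from Y*(Ω₁)=(0.200930, -0.000000), Y(Ω₂)=(-0.261647, 0.000000)
  term(m=+1) = (0.006193, 0.049284)   from Y*(Ω₁)=(-0.256598, -0.049959), Y(Ω₂)=(-0.059283, -0.180525)
  term(m=+2) = (0.064053, -0.016356)   from Y*(Ω₁)=(-0.237281, -0.096037), Y(Ω₂)=(-0.207979, 0.153108)
  term(m=+3) = (-0.016039, -0.040745)   from Y*(Ω₁)=(0.151569, 0.098628), Y(Ω₂)=(-0.197233, -0.140482)
  term(m=+4) = (-0.087779, 0.047955)   from Y*(Ω₁)=(0.301627, 0.291993), Y(Ω₂)=(-0.070778, 0.227506)
  term(m=+5) = (-0.068822, -0.095386)   from Y*(Ω₁)=(0.156409, 0.224105), Y(Ω₂)=(-0.430343, 0.006751)
Σ over m = (-0.257360, -0.000000); ×(4π/11) → (-0.294008, -0.000000). Real part: -0.294008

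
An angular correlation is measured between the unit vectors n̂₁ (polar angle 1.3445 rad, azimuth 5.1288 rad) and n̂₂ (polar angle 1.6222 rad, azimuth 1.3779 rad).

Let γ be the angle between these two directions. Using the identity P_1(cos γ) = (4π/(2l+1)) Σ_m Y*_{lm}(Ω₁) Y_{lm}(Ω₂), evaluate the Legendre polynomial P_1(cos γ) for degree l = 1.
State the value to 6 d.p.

Term-by-term m-sum for l=1 (normalisation 4π/3 = 4.188790):
  [-1]  conj(Y_{1,-1})(Ω₁) = (0.136183, -0.307915) ; Y_{1,-1}(Ω₂) = (0.066145, -0.338638) ; Δ = (-0.095264, -0.066484)
  [+0]  conj(Y_{1,0})(Ω₁) = (0.109628, -0.000000) ; Y_{1,0}(Ω₂) = (-0.025105, 0.000000) ; Δ = (-0.002752, 0.000000)
  [+1]  conj(Y_{1,1})(Ω₁) = (-0.136183, -0.307915) ; Y_{1,1}(Ω₂) = (-0.066145, -0.338638) ; Δ = (-0.095264, 0.066484)
Accumulated sum (-0.193280, 0.000000); after 4π/(2l+1) scaling, (-0.809610, 0.000000) ⇒ P_1 = -0.809610

-0.809610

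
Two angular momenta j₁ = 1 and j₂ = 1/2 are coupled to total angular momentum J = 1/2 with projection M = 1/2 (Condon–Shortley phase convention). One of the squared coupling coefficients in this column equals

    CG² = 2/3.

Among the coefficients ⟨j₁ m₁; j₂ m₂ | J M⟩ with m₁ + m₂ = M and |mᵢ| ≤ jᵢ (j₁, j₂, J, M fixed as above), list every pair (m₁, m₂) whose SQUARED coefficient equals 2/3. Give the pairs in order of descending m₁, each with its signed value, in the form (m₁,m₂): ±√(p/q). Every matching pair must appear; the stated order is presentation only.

Admissible pairs with m₁+m₂ = M = 1/2: (0,1/2), (1,-1/2)
  (m₁,m₂)=(1,-1/2): CG² = 2/3, CG = +√(2/3)   ← matches the target
  (m₁,m₂)=(0,1/2): CG² = 1/3, CG = −√(1/3)
Pairs with CG² = 2/3: (1,-1/2): +√(2/3)

(1,-1/2): +√(2/3)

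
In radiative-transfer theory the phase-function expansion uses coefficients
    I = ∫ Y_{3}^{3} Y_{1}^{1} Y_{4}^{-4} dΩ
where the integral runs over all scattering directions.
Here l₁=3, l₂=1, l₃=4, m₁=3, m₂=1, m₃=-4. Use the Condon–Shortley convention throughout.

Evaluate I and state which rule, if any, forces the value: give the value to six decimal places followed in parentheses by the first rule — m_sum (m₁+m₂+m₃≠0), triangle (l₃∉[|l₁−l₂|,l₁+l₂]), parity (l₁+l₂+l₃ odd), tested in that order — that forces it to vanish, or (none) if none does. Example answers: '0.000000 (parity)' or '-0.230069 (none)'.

Checks pass: Σm=0; 8 even; l₃=4∈[2,4].
(2·3+1)(2·1+1)(2·4+1) = 189
Δ: 0! 6! 2! / 9! → 1/252
sum: t=0:+1/36 = 1/36
3j²(3 1 4; 0 0 0) = Δ·Π!·Σ² = 4/63  (sign +1)
sum: t=0:+1/1440 = 1/1440
3j²(3 1 4; 3 1 -4) = Δ·Π!·Σ² = 1/9  (sign +1)
combine: 4πI² = 189·4/63·1/9 = 4/3
take √, sign +1: I = 0.32573501
No selection rule forces the value: the integral is nonzero (none).

0.325735 (none)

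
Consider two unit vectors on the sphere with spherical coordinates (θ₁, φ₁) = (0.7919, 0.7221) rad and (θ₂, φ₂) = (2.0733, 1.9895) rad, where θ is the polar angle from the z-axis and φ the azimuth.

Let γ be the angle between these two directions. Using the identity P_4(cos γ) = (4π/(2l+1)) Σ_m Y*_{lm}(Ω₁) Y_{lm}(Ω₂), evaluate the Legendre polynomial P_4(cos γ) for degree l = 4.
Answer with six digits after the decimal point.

Summing Y*_{l m}(θ₁,φ₁)·Y_{l m}(θ₂,φ₂) over m ∈ [−4, 4]; prefactor 4π/(2·4+1) = 1.396263:
  term(m=-4) = 0.01036 + 0.02777j   from Y*(Ω₁)=-0.10991 + 0.02844j, Y(Ω₂)=-0.02710 - 0.25963j
  term(m=-3) = 0.10155 - 0.07892j   from Y*(Ω₁)=-0.17779 + 0.26240j, Y(Ω₂)=-0.38584 - 0.12559j
  term(m=-2) = -0.05475 - 0.03800j   from Y*(Ω₁)=0.05251 + 0.41255j, Y(Ω₂)=-0.10727 + 0.11905j
  term(m=-1) = 0.00883 - 0.02819j   from Y*(Ω₁)=0.08067 + 0.07105j, Y(Ω₂)=-0.11174 - 0.25108j
  term(m=+0) = 0.07621 + 0.00000j   from Y*(Ω₁)=-0.34709 + 0.00000j, Y(Ω₂)=-0.21957 + 0.00000j
  term(m=+1) = 0.00883 + 0.02819j   from Y*(Ω₁)=-0.08067 + 0.07105j, Y(Ω₂)=0.11174 - 0.25108j
  term(m=+2) = -0.05475 + 0.03800j   from Y*(Ω₁)=0.05251 - 0.41255j, Y(Ω₂)=-0.10727 - 0.11905j
  term(m=+3) = 0.10155 + 0.07892j   from Y*(Ω₁)=0.17779 + 0.26240j, Y(Ω₂)=0.38584 - 0.12559j
  term(m=+4) = 0.01036 - 0.02777j   from Y*(Ω₁)=-0.10991 - 0.02844j, Y(Ω₂)=-0.02710 + 0.25963j
Total Σ_m = 0.20820 + 0.00000j. Multiply by 1.396263: 0.29070 + 0.00000j. P_4(cos γ) = 0.290701

0.290701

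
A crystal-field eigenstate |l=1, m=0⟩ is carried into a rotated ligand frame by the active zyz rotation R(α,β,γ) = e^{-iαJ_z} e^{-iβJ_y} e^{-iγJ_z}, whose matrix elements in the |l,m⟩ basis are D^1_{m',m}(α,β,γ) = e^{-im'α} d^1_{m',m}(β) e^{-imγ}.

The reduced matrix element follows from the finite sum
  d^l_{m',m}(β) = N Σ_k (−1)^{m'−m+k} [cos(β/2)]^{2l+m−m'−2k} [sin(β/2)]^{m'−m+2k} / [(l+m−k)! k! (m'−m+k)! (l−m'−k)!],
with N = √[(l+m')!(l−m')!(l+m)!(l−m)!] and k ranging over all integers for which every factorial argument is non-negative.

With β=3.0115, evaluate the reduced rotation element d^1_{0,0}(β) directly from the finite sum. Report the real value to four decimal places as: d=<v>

d^1_{0,0}(β=3.0115) via the finite sum:
With c≡cos(β/2)=0.065000 and s≡sin(β/2)=0.997885, N=[1·1·1·1]^{1/2}=1.000000
k: max(0,(0)−(0))=0 … min(1+(0),1−(0))=1
  k=0: (−1)^0·1.0000/(1)·0.0650^2·0.9979^0 = +0.004225
  k=1: (−1)^1·1.0000/(1)·0.0650^0·0.9979^2 = -0.995775
d^1_{0,0}(3.0115) = +0.004225 -0.995775 = -0.991550

d=-0.9915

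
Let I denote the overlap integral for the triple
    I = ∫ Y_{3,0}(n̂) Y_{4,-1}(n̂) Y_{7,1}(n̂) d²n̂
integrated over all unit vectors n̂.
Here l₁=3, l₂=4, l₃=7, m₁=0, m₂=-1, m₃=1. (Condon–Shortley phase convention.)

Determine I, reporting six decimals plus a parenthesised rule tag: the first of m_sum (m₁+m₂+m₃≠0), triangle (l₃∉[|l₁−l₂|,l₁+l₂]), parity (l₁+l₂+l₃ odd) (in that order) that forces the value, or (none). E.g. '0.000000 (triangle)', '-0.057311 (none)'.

-0.225497 (none)

Checks pass: Σm=0; 14 even; l₃=7∈[1,7].
(2·3+1)(2·4+1)(2·7+1) = 945
Δ: 0! 6! 8! / 15! → 1/45045
sum: t=0:+1/20736 = 1/20736
3j²(3 4 7; 0 0 0) = Δ·Π!·Σ² = 35/1287  (sign -1)
sum: t=0:+1/25920 = 1/25920
3j²(3 4 7; 0 -1 1) = Δ·Π!·Σ² = 32/1287  (sign +1)
combine: 4πI² = 945·35/1287·32/1287 = 39200/61347
take √, sign -1: I = -0.22549735
No selection rule forces the value: the integral is nonzero (none).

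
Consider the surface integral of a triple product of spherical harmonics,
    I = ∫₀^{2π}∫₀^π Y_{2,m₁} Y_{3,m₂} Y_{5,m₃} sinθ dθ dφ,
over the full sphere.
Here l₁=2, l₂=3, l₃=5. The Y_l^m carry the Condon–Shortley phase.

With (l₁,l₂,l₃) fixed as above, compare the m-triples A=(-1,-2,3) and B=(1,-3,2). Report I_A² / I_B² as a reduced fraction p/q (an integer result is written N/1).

16/1

Same 2,3,5: normalisation and zero-m 3j drop out of the ratio.
A: Δ: 0! 4! 6! / 11! → 1/2310; sum: t=0:+1/720 = 1/720; 3j²(2 3 5; -1 -2 3) = Δ·Π!·Σ² = 8/165  (sign +1)
B: Δ: 0! 4! 6! / 11! → 1/2310; sum: t=0:+1/4320 = 1/4320; 3j²(2 3 5; 1 -3 2) = Δ·Π!·Σ² = 1/330  (sign -1)
I_A²/I_B² = (8/165)/(1/330) = 16/1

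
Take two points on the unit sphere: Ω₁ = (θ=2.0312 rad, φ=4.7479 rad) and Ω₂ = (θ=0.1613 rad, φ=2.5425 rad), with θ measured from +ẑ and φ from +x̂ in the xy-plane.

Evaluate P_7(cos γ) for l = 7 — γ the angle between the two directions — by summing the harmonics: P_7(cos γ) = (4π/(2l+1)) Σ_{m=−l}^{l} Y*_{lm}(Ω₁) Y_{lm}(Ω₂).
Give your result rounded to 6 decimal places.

-0.265857

Term-by-term m-sum for l=7 (normalisation 4π/15 = 0.837758):
  term(m=-7) = (-0.000000, 0.000000)   from Y*(Ω₁)=(-0.056978, 0.224477), Y(Ω₂)=(0.000001, 0.000001)
  term(m=-6) = (-0.000011, -0.000008)   from Y*(Ω₁)=(0.420049, 0.090878), Y(Ω₂)=(-0.000028, -0.000014)
  term(m=-5) = (0.000005, -0.000152)   from Y*(Ω₁)=(0.058580, -0.326452), Y(Ω₂)=(0.000452, -0.000067)
  term(m=-4) = (-0.000349, 0.000241)   from Y*(Ω₁)=(0.090164, 0.012894), Y(Ω₂)=(-0.003423, 0.003158)
  term(m=-3) = (-0.011426, -0.003952)   from Y*(Ω₁)=(0.037693, -0.352473), Y(Ω₂)=(0.007658, -0.033235)
  term(m=-2) = (-0.003284, -0.010558)   from Y*(Ω₁)=(-0.063575, -0.004523), Y(Ω₂)=(0.063158, 0.161583)
  term(m=-1) = (-0.105144, 0.142822)   from Y*(Ω₁)=(0.011499, -0.323691), Y(Ω₂)=(-0.452198, -0.308763)
  term(m=+0) = (-0.076924, -0.000000)   from Y*(Ω₁)=(-0.105519, -0.000000), Y(Ω₂)=(0.729013, 0.000000)
  term(m=+1) = (-0.105144, -0.142822)   from Y*(Ω₁)=(-0.011499, -0.323691), Y(Ω₂)=(0.452198, -0.308763)
  term(m=+2) = (-0.003284, 0.010558)   from Y*(Ω₁)=(-0.063575, 0.004523), Y(Ω₂)=(0.063158, -0.161583)
  term(m=+3) = (-0.011426, 0.003952)   from Y*(Ω₁)=(-0.037693, -0.352473), Y(Ω₂)=(-0.007658, -0.033235)
  term(m=+4) = (-0.000349, -0.000241)   from Y*(Ω₁)=(0.090164, -0.012894), Y(Ω₂)=(-0.003423, -0.003158)
  term(m=+5) = (0.000005, 0.000152)   from Y*(Ω₁)=(-0.058580, -0.326452), Y(Ω₂)=(-0.000452, -0.000067)
  term(m=+6) = (-0.000011, 0.000008)   from Y*(Ω₁)=(0.420049, -0.090878), Y(Ω₂)=(-0.000028, 0.000014)
  term(m=+7) = (-0.000000, -0.000000)   from Y*(Ω₁)=(0.056978, 0.224477), Y(Ω₂)=(-0.000001, 0.000001)
Σ over m = (-0.317344, -0.000000); ×(4π/15) → (-0.265857, -0.000000). Real part: -0.265857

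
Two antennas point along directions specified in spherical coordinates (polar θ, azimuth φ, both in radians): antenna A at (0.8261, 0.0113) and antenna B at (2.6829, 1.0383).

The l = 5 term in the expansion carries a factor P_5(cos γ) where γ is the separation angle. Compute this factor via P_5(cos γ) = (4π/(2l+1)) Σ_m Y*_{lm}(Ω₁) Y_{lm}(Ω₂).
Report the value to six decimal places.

Addition theorem: P_5(cos γ) = (4π/11) Σ_m Y*_{lm}(Ω₁) Y_{lm}(Ω₂), m = −5…5:
  term(m=-5) = 0.00032 + 0.00072j   from Y*(Ω₁)=0.09960 + 0.00563j, Y(Ω₂)=0.00364 + 0.00701j
  term(m=-4) = 0.00836 - 0.01210j   from Y*(Ω₁)=0.29048 + 0.01314j, Y(Ω₂)=0.02683 - 0.04288j
  term(m=-3) = -0.08056 - 0.00489j   from Y*(Ω₁)=0.43077 + 0.01461j, Y(Ω₂)=-0.18719 - 0.00500j
  term(m=-2) = 0.04588 + 0.08744j   from Y*(Ω₁)=0.23470 + 0.00531j, Y(Ω₂)=0.20379 + 0.36795j
  term(m=-1) = -0.05732 + 0.09481j   from Y*(Ω₁)=-0.23546 - 0.00266j, Y(Ω₂)=0.23886 - 0.40535j
  term(m=+0) = -0.01789 + 0.00000j   from Y*(Ω₁)=-0.30606 + 0.00000j, Y(Ω₂)=0.05845 + 0.00000j
  term(m=+1) = -0.05732 - 0.09481j   from Y*(Ω₁)=0.23546 - 0.00266j, Y(Ω₂)=-0.23886 - 0.40535j
  term(m=+2) = 0.04588 - 0.08744j   from Y*(Ω₁)=0.23470 - 0.00531j, Y(Ω₂)=0.20379 - 0.36795j
  term(m=+3) = -0.08056 + 0.00489j   from Y*(Ω₁)=-0.43077 + 0.01461j, Y(Ω₂)=0.18719 - 0.00500j
  term(m=+4) = 0.00836 + 0.01210j   from Y*(Ω₁)=0.29048 - 0.01314j, Y(Ω₂)=0.02683 + 0.04288j
  term(m=+5) = 0.00032 - 0.00072j   from Y*(Ω₁)=-0.09960 + 0.00563j, Y(Ω₂)=-0.00364 + 0.00701j
Σ over m = -0.18454 - 0.00000j; ×(4π/11) → -0.21082 - 0.00000j. Real part: -0.210816

-0.210816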